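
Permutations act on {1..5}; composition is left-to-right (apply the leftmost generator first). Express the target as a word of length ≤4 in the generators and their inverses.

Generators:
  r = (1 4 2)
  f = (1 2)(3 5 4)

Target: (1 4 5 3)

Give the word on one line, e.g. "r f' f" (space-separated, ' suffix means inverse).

  after f': (1 2)(3 4 5)
  after r: (2 4 5 3)
  after r: (1 4 5 3)

f' r r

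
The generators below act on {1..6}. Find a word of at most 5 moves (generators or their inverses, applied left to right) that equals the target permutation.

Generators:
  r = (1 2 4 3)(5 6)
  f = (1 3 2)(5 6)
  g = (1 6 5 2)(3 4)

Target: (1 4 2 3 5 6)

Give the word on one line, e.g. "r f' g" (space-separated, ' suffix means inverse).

g' r' g' r f'

  after g': (1 2 5 6)(3 4)
  after r': (2 6 3)
  after g': (1 2)(3 5 6 4)
  after r: (1 4)(3 6)
  after f': (1 4 2 3 5 6)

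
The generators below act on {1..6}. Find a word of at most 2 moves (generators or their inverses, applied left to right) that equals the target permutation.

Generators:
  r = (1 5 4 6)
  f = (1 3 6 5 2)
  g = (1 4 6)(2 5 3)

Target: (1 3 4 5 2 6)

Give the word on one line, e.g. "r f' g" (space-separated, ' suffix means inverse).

f r'

  after f: (1 3 6 5 2)
  after r': (1 3 4 5 2 6)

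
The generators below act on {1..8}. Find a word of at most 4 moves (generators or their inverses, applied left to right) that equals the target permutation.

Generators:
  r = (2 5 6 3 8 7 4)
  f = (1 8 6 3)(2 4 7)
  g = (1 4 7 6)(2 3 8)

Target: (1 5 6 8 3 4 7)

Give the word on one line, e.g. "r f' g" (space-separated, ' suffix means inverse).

f' g' r

  after f': (1 3 6 8)(2 7 4)
  after g': (1 2 4 8 6 3 7)
  after r: (1 5 6 8 3 4 7)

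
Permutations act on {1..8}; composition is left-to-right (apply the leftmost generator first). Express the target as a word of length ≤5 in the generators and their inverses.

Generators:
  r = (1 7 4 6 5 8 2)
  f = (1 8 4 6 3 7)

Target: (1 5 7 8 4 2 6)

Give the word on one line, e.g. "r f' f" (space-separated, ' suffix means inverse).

  after r': (1 2 8 5 6 4 7)
  after r': (1 8 6 7 2 5 4)
  after r': (1 5 7 8 4 2 6)

r' r' r'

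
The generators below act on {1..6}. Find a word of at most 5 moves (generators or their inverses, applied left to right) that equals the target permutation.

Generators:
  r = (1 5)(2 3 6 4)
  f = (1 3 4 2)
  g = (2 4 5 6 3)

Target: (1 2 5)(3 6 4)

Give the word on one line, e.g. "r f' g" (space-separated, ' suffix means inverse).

g f' g f' g

  after g: (2 4 5 6 3)
  after f': (1 2 3 4 5 6)
  after g: (1 4 6)(3 5)
  after f': (1 3 5)(2 4 6)
  after g: (1 2 5)(3 6 4)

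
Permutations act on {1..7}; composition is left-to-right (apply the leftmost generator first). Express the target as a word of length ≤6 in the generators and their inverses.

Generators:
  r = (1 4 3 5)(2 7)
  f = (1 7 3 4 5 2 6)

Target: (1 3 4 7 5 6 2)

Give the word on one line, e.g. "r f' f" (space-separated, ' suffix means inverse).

r' r' r' f'

  after r': (1 5 3 4)(2 7)
  after r': (1 3)(4 5)
  after r': (1 4 3 5)(2 7)
  after f': (1 3 4 7 5 6 2)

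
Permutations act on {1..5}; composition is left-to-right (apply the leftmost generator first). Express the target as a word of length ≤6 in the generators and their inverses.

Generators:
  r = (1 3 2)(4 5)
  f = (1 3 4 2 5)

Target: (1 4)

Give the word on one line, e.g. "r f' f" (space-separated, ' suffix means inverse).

  after f: (1 3 4 2 5)
  after r': (2 4 3 5)
  after r': (1 2 5 3 4)
  after f: (1 5 4 3 2)
  after r': (1 4)

f r' r' f r'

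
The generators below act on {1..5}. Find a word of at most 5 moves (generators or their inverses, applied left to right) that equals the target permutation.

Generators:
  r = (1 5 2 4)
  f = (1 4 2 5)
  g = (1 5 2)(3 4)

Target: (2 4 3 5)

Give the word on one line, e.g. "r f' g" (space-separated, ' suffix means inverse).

g' r' f

  after g': (1 2 5)(3 4)
  after r': (1 5 4 3 2)
  after f: (2 4 3 5)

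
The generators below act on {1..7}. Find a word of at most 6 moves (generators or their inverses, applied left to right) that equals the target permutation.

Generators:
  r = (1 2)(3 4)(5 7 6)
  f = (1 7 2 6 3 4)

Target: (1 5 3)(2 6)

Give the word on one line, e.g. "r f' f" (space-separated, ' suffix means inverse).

  after r': (1 2)(3 4)(5 6 7)
  after f: (1 6 2 7 5 3)
  after r': (1 7 6)(2 5 4 3)
  after r': (1 5 3)(2 6)

r' f r' r'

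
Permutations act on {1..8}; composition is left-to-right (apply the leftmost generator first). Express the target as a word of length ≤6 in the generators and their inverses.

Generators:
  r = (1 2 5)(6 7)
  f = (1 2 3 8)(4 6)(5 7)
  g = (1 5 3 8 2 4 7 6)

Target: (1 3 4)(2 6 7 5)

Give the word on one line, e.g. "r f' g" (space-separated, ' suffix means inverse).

g r' r' g g

  after g: (1 5 3 8 2 4 7 6)
  after r': (1 2 4 6 5 3 8)
  after r': (2 4 7 6)(3 8 5)
  after g: (1 5 8 3 2 7)(4 6)
  after g: (1 3 4)(2 6 7 5)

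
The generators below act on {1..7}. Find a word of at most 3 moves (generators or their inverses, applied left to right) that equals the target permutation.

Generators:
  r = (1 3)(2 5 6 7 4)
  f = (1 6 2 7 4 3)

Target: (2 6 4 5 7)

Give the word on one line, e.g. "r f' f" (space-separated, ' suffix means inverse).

  after r: (1 3)(2 5 6 7 4)
  after r: (2 6 4 5 7)

r r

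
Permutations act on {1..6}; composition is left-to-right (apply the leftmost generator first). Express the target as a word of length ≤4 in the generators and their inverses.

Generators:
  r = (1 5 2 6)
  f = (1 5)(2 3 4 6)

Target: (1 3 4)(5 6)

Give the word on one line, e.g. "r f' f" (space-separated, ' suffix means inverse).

  after r': (1 6 2 5)
  after r': (1 2)(5 6)
  after f: (1 3 4 6)(2 5)
  after r: (1 3 4)(5 6)

r' r' f r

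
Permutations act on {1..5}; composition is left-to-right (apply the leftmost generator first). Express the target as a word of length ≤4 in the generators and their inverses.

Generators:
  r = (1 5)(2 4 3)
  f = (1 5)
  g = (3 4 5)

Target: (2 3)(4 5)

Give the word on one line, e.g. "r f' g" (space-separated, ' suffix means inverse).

  after r': (1 5)(2 3 4)
  after r': (2 4 3)
  after g': (2 3)(4 5)

r' r' g'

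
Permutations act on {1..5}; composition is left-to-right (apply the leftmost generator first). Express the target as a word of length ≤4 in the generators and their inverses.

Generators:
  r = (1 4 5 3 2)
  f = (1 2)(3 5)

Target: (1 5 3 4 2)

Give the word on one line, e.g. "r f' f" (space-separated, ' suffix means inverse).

  after r: (1 4 5 3 2)
  after f': (1 4 3)
  after r: (1 5 3 4 2)

r f' r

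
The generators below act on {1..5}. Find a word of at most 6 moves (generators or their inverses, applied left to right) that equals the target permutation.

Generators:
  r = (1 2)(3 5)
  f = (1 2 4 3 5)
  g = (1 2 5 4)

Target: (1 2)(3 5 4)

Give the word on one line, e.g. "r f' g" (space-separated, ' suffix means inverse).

  after f: (1 2 4 3 5)
  after r: (2 4 5)
  after f': (1 5)(3 4)
  after g': (1 2)(3 5 4)

f r f' g'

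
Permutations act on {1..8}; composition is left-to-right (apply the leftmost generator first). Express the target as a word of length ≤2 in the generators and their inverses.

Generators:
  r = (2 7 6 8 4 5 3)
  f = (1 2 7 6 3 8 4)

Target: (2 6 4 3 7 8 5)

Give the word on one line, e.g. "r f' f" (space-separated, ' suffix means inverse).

r r

  after r: (2 7 6 8 4 5 3)
  after r: (2 6 4 3 7 8 5)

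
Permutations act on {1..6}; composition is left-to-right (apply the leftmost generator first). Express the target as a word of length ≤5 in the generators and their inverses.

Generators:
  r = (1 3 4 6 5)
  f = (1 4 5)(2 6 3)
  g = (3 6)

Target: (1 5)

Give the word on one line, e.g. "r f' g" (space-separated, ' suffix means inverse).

r f g f r

  after r: (1 3 4 6 5)
  after f: (1 2 6)(3 5 4)
  after g: (1 2 3 5 4 6)
  after f: (1 6 4 3)
  after r: (1 5)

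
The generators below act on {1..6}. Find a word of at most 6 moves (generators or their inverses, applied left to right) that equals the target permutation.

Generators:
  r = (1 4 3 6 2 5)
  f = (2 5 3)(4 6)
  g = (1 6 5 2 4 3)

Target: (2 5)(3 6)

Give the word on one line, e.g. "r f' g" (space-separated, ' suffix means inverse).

r f' r' g

  after r: (1 4 3 6 2 5)
  after f': (1 6 3 4 5)
  after r': (1 3)(2 6 4)
  after g: (2 5)(3 6)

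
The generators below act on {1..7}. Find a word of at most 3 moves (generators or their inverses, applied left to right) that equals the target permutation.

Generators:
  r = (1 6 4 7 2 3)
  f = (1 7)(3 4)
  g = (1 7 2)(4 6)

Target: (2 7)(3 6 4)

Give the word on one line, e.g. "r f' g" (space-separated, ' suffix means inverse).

f' g'

  after f': (1 7)(3 4)
  after g': (2 7)(3 6 4)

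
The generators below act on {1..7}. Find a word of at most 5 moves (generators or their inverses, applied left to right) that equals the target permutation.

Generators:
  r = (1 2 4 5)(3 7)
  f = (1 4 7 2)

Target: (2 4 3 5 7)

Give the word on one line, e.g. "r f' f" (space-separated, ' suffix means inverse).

r' f r f' r'

  after r': (1 5 4 2)(3 7)
  after f: (1 5 7 3 2 4)
  after r: (2 5 3 4)
  after f': (1 2 5 3)(4 7)
  after r': (2 4 3 5 7)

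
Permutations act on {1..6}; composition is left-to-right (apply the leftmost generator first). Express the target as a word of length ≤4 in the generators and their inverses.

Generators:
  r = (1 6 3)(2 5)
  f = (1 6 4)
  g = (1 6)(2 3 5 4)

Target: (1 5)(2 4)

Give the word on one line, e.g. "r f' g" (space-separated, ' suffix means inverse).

  after f': (1 4 6)
  after r: (1 4 3)(2 5)
  after g: (1 2 4 5 3 6)
  after r: (1 5)(2 4)

f' r g r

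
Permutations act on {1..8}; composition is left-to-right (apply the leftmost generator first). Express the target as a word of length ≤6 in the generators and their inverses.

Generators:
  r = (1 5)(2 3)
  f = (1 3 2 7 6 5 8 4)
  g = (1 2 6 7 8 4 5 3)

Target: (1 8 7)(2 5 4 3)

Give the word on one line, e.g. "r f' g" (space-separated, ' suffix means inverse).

r f' f' g

  after r: (1 5)(2 3)
  after f': (1 6 7 2)(4 8 5)
  after f': (1 7 3)(2 4 5 8 6)
  after g: (1 8 7)(2 5 4 3)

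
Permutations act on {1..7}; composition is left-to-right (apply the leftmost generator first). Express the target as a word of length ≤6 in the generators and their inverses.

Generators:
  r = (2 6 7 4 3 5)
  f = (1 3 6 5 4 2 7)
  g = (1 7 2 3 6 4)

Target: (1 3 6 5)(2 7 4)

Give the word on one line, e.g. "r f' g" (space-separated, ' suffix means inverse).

  after g': (1 4 6 3 2 7)
  after r': (1 7)(2 6 4)(3 5)
  after f: (2 5 6)(3 4 7)
  after r: (5 7)
  after f: (1 3 6 5)(2 7 4)

g' r' f r f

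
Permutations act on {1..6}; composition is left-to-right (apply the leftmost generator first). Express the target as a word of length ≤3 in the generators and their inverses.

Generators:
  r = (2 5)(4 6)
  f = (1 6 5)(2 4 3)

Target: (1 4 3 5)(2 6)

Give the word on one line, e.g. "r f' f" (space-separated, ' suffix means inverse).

f' f' r'

  after f': (1 5 6)(2 3 4)
  after f': (1 6 5)(2 4 3)
  after r': (1 4 3 5)(2 6)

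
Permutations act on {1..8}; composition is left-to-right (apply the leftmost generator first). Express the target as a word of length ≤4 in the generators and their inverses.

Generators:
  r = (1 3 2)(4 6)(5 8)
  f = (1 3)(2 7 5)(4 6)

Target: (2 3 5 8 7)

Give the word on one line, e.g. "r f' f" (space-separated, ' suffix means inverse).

r f'

  after r: (1 3 2)(4 6)(5 8)
  after f': (2 3 5 8 7)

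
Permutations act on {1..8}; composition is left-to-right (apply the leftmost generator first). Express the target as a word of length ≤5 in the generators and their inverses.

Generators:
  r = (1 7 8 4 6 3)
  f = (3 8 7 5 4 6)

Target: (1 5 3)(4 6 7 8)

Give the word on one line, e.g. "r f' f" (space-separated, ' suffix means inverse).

  after f': (3 6 4 5 7 8)
  after r: (1 7 4 5 8)
  after r: (1 8 7 6 3)(4 5)
  after f: (1 7 3)(5 6 8)
  after f: (1 5 3)(4 6 7 8)

f' r r f f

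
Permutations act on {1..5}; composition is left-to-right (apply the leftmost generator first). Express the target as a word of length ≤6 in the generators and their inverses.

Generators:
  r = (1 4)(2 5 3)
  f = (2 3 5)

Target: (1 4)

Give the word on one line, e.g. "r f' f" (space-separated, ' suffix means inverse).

f' r' r' f r'

  after f': (2 5 3)
  after r': (1 4)
  after r': (2 3 5)
  after f: (2 5 3)
  after r': (1 4)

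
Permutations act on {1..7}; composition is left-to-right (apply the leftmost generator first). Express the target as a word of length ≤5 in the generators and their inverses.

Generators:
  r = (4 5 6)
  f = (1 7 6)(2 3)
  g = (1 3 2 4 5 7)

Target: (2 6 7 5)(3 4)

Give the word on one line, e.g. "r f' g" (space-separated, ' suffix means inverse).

g' f' g r' g'

  after g': (1 7 5 4 2 3)
  after f': (3 6 7 5 4)
  after g: (1 3 6)(2 4)
  after r': (1 3 5 4 2 6)
  after g': (2 6 7 5)(3 4)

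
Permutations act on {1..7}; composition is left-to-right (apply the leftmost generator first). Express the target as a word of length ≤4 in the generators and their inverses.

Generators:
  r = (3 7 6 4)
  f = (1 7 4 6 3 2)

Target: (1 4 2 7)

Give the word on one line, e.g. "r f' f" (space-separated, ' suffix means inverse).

r' f f

  after r': (3 4 6 7)
  after f: (1 7 2)(3 6 4)
  after f: (1 4 2 7)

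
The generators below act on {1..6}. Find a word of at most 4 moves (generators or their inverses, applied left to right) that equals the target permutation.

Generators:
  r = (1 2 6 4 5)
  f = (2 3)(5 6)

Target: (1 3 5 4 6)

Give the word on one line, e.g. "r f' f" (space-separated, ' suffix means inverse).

f r f

  after f: (2 3)(5 6)
  after r: (1 2 3 6)(4 5)
  after f: (1 3 5 4 6)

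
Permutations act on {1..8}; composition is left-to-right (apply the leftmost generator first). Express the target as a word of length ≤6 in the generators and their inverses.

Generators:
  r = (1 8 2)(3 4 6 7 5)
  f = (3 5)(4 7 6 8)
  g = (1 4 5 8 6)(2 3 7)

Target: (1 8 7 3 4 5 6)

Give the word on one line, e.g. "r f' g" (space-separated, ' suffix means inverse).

r' g' g' g' r'

  after r': (1 2 8)(3 5 7 6 4)
  after g': (1 7 8 6)(2 5 3 4)
  after g': (1 3)(2 4 7 5)
  after g': (1 2)(3 6 8 5 7 4)
  after r': (1 8 7 3 4 5 6)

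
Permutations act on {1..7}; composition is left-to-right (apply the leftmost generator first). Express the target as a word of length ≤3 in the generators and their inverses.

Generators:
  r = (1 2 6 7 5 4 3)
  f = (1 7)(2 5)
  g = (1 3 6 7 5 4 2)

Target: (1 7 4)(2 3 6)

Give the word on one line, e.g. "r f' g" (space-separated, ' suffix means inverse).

r f g'

  after r: (1 2 6 7 5 4 3)
  after f: (1 5 4 3 7 2 6)
  after g': (1 7 4)(2 3 6)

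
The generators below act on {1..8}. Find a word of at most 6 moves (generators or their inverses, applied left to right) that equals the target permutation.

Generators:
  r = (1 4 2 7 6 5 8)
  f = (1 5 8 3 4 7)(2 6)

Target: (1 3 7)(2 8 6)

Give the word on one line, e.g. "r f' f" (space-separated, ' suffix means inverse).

r' r' f f

  after r': (1 8 5 6 7 2 4)
  after r': (1 5 7 4 8 6 2)
  after f: (1 8 2 5)(3 4)
  after f: (1 3 7)(2 8 6)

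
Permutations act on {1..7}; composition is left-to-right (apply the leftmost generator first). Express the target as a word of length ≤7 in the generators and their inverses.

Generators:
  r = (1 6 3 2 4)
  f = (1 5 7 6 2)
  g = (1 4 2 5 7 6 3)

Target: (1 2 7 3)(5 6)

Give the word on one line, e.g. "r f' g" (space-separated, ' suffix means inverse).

r f g' f g

  after r: (1 6 3 2 4)
  after f: (1 2 4 5 7 6 3)
  after g': (1 4 2)
  after f: (1 4)(2 5 7 6)
  after g: (1 2 7 3)(5 6)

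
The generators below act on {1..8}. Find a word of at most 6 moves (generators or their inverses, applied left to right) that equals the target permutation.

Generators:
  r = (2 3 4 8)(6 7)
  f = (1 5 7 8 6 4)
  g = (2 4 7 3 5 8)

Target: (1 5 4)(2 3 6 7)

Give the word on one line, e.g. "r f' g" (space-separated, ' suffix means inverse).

  after r': (2 8 4 3)(6 7)
  after f': (1 4 3 2 7 8 6 5)
  after g: (1 7 2 3 4 5)(6 8)
  after f': (1 5 4)(2 3 6 7)

r' f' g f'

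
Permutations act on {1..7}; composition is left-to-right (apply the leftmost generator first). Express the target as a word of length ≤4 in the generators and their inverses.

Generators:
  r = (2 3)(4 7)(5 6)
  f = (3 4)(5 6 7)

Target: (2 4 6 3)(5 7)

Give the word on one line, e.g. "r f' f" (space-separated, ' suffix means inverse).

f' f' r' f'

  after f': (3 4)(5 7 6)
  after f': (5 6 7)
  after r': (2 3)(4 7 6)
  after f': (2 4 6 3)(5 7)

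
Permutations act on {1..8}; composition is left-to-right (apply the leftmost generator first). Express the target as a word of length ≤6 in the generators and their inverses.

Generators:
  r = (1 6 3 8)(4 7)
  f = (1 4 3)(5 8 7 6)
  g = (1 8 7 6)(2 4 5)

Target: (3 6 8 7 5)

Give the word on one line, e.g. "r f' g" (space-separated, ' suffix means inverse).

r' f r f'

  after r': (1 8 3 6)(4 7)
  after f: (1 7 3 5 8)(4 6)
  after r: (1 4 3 5)(6 7 8)
  after f': (3 6 8 7 5)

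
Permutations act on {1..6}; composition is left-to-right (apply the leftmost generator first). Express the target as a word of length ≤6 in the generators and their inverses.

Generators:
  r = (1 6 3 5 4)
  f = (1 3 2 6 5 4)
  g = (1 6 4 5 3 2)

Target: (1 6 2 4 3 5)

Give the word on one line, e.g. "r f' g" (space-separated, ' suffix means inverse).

f' r' g r f'

  after f': (1 4 5 6 2 3)
  after r': (1 5)(2 6)(3 4)
  after g: (1 3 5 6)(2 4)
  after r: (1 5 3 4 2)
  after f': (1 6 2 4 3 5)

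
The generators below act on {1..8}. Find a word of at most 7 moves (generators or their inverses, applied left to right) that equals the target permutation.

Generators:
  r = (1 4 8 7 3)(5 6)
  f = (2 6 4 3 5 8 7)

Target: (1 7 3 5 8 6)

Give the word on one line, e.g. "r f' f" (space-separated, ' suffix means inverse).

  after f: (2 6 4 3 5 8 7)
  after r': (1 3 6)(2 5 4 7)
  after f: (1 5 3 4 2 8 7 6)
  after f: (1 8 2 7 4 6)
  after f: (1 7 3 5 8 6)

f r' f f f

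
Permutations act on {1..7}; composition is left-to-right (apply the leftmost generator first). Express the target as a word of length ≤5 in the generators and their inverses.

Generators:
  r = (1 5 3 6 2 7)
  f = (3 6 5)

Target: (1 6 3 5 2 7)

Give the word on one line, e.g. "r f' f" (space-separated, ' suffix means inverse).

f' r f'

  after f': (3 5 6)
  after r: (1 5 2 7)
  after f': (1 6 3 5 2 7)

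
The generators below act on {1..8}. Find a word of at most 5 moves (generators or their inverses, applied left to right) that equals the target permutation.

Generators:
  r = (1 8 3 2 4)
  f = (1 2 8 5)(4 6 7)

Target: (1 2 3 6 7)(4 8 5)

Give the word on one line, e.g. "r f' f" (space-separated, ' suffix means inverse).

r r f' f' r

  after r: (1 8 3 2 4)
  after r: (1 3 4 8 2)
  after f': (1 3 7 6 4 2 5 8)
  after f': (1 3 6 7 4)(2 8 5)
  after r: (1 2 3 6 7)(4 8 5)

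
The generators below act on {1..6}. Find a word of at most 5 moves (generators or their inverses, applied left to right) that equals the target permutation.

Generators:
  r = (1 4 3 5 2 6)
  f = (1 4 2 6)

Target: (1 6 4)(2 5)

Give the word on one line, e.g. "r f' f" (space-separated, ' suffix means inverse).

  after r': (1 6 2 5 3 4)
  after r': (1 2 3)(4 6 5)
  after f: (1 6 5 2 3 4)
  after r: (2 5 6)
  after f': (1 6 4)(2 5)

r' r' f r f'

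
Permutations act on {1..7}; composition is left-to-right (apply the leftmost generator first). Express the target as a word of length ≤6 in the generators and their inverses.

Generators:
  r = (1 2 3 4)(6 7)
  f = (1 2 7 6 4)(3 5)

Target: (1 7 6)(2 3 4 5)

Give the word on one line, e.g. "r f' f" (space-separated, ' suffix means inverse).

  after r': (1 4 3 2)(6 7)
  after f': (1 6 2 4 5 3)
  after r: (1 7 6 3 2)(4 5)
  after r: (1 6 4 5)
  after r: (1 7 6)(2 3 4 5)

r' f' r r r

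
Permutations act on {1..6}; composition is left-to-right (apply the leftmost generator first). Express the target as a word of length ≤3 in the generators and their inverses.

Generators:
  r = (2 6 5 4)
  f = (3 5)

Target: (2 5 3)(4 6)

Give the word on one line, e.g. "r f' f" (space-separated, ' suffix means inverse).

  after f': (3 5)
  after r': (2 4 5 3 6)
  after r': (2 5 3)(4 6)

f' r' r'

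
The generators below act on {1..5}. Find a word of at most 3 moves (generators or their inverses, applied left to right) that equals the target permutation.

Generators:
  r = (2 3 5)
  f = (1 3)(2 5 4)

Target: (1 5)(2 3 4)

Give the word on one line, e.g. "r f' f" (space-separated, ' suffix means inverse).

  after r': (2 5 3)
  after f': (1 3 4 5)
  after r: (1 5)(2 3 4)

r' f' r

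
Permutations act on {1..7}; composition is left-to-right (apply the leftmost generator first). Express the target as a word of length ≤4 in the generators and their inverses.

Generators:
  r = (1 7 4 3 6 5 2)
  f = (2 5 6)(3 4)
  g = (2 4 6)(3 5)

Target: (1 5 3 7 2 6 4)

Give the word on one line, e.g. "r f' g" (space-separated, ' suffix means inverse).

  after r': (1 2 5 6 3 4 7)
  after r': (1 5 3 7 2 6 4)

r' r'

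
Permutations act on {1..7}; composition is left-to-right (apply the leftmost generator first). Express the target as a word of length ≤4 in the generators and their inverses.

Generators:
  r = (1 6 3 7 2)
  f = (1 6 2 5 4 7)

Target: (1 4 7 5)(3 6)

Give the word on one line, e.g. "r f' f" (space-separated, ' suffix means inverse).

  after f': (1 7 4 5 2 6)
  after f': (1 4 2)(5 6 7)
  after r': (1 4 7 5)(3 6)

f' f' r'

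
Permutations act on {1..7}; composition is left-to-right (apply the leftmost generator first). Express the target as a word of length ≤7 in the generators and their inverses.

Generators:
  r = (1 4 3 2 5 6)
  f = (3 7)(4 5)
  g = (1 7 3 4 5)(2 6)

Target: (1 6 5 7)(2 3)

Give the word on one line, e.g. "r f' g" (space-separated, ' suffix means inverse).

g g r f' g'

  after g: (1 7 3 4 5)(2 6)
  after g: (1 3 5 7 4)
  after r: (1 2 5 7 3 6)
  after f': (1 2 4 5 3 6)
  after g': (1 6 5 7)(2 3)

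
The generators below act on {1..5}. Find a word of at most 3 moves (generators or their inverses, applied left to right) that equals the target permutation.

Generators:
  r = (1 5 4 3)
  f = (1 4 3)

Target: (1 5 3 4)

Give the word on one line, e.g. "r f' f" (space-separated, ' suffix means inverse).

  after r: (1 5 4 3)
  after f': (1 5)
  after f': (1 5 3 4)

r f' f'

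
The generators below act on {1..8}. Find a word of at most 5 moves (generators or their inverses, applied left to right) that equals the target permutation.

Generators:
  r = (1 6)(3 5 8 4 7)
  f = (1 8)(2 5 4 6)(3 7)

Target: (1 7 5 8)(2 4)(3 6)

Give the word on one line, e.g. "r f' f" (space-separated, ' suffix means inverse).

  after f': (1 8)(2 6 4 5)(3 7)
  after r: (1 4 8 6 7 5 2)
  after f': (1 5 6 3 7 2 8 4)
  after r': (1 3 4 6 7 2 5)
  after f: (1 7 5 8)(2 4)(3 6)

f' r f' r' f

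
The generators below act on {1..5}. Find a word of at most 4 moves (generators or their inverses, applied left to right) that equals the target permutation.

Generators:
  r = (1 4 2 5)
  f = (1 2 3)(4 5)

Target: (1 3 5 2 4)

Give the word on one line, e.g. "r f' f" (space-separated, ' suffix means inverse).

f' r' r' r'

  after f': (1 3 2)(4 5)
  after r': (1 3 4 2 5)
  after r': (1 3)
  after r': (1 3 5 2 4)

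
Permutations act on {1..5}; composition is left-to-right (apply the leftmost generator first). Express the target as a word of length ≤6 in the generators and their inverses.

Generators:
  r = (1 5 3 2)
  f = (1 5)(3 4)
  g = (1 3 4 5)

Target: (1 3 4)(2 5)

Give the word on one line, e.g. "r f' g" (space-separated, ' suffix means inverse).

  after g: (1 3 4 5)
  after r': (1 5 2 3 4)
  after f': (2 4 5)
  after g: (1 3 4)(2 5)

g r' f' g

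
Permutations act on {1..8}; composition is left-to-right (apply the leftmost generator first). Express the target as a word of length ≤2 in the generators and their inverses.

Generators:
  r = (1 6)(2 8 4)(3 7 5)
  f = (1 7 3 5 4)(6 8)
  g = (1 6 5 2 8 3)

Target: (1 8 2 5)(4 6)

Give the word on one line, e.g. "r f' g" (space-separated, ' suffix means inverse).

  after r': (1 6)(2 4 8)(3 5 7)
  after f': (1 8 2 5)(4 6)

r' f'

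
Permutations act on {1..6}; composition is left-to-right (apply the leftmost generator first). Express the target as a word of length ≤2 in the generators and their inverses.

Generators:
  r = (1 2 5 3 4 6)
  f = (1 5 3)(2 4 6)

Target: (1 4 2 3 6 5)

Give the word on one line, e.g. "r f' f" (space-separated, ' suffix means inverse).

  after r: (1 2 5 3 4 6)
  after f: (1 4 2 3 6 5)

r f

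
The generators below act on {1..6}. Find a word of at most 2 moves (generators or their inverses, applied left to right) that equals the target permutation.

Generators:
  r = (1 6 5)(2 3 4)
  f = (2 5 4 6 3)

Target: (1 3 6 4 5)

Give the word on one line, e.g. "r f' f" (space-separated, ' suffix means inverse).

  after r: (1 6 5)(2 3 4)
  after f: (1 3 6 4 5)

r f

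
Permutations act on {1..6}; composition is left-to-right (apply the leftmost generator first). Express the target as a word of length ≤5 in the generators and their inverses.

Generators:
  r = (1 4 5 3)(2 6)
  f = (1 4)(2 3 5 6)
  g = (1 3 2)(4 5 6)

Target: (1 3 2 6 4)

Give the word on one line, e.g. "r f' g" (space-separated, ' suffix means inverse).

g' r f g'

  after g': (1 2 3)(4 6 5)
  after r: (1 6 3 4 2)
  after f: (1 2 4 3)(5 6)
  after g': (1 3 2 6 4)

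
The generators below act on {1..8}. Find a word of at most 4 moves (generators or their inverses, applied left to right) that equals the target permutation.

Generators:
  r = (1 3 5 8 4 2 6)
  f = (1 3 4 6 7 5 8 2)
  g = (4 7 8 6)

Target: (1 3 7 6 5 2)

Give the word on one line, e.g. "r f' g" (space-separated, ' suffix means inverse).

r' f' f' g'

  after r': (1 6 2 4 8 5 3)
  after f': (1 4 5)(2 3)(6 8 7)
  after f': (1 3 8 6 5 2)(4 7)
  after g': (1 3 7 6 5 2)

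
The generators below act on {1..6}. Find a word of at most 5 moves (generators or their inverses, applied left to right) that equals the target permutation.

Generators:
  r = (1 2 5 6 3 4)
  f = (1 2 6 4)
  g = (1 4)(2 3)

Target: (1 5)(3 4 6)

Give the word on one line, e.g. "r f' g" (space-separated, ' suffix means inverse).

f g r' r'

  after f: (1 2 6 4)
  after g: (1 3 2 6)
  after r': (1 6 4 3)(2 5)
  after r': (1 5)(3 4 6)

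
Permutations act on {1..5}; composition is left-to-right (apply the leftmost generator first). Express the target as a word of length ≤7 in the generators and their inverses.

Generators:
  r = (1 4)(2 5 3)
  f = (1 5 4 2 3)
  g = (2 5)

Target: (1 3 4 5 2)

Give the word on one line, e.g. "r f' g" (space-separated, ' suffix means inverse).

r g' r f r

  after r: (1 4)(2 5 3)
  after g': (1 4)(3 5)
  after r: (2 5)
  after f: (1 5 3)(2 4)
  after r: (1 3 4 5 2)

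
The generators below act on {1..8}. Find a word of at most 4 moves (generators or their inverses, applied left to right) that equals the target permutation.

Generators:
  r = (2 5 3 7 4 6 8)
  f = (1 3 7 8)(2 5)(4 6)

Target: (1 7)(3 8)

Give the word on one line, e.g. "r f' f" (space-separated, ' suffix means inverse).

  after f': (1 8 7 3)(2 5)(4 6)
  after f': (1 7)(3 8)

f' f'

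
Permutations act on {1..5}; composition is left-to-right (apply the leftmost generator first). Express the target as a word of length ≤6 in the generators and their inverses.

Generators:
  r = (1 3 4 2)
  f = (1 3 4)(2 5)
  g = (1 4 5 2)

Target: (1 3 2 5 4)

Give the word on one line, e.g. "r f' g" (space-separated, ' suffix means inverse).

  after f: (1 3 4)(2 5)
  after r: (1 4 3 2 5)
  after f: (3 5)
  after f: (1 3 2 5 4)

f r f f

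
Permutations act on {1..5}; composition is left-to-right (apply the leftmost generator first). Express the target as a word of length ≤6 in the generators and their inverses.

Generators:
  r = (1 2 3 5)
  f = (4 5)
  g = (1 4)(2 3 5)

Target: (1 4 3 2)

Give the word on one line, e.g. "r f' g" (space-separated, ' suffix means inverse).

f r g' f r'

  after f: (4 5)
  after r: (1 2 3 5 4)
  after g': (1 5)
  after f: (1 4 5)
  after r': (1 4 3 2)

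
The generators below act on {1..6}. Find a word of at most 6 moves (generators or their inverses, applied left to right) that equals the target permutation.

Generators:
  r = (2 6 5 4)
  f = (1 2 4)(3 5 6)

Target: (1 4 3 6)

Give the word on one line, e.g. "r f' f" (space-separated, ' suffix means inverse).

  after f': (1 4 2)(3 6 5)
  after r': (1 5 3 2)
  after r': (1 6 2)(3 4 5)
  after f': (1 5 6)(2 4 3)
  after r: (1 4 3 6)

f' r' r' f' r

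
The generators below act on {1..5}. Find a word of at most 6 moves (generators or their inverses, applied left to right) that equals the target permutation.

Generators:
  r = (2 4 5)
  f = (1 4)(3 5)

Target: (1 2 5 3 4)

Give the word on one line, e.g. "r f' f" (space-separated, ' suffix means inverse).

f r' f f

  after f: (1 4)(3 5)
  after r': (1 2 5 3 4)
  after f: (1 2 3)
  after f: (1 2 5 3 4)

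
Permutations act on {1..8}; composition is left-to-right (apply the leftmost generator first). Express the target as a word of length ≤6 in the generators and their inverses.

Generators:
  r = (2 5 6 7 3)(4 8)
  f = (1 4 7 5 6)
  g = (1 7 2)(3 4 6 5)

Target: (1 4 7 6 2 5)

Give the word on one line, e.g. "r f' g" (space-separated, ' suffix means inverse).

f' r r g

  after f': (1 6 5 7 4)
  after r: (1 7 8 4)(2 5 3)
  after r: (1 3 5 2 6 7 4)
  after g: (1 4 7 6 2 5)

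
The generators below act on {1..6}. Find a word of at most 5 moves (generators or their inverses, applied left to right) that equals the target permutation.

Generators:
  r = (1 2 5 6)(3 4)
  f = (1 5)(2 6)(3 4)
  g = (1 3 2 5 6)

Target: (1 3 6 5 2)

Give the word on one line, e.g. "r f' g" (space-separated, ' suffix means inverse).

  after g: (1 3 2 5 6)
  after r: (1 4 3 5)(2 6)
  after r: (1 3 6 5 2)

g r r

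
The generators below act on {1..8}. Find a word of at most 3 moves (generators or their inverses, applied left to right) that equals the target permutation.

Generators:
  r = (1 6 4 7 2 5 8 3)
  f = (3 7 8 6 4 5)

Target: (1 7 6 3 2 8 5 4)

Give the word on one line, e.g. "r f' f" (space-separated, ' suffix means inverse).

  after f': (3 5 4 6 8 7)
  after r': (1 3 2 7 8 4)(5 6)
  after f: (1 7 6 3 2 8 5 4)

f' r' f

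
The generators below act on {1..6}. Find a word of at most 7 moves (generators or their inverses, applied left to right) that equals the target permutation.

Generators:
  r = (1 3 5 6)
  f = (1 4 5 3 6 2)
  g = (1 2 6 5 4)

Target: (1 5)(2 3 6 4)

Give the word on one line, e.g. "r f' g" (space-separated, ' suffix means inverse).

  after f': (1 2 6 3 5 4)
  after r': (1 2 5 4 6)
  after g': (2 6 4)
  after r: (1 3 5 6 4 2)
  after r: (1 5)(2 3 6 4)

f' r' g' r r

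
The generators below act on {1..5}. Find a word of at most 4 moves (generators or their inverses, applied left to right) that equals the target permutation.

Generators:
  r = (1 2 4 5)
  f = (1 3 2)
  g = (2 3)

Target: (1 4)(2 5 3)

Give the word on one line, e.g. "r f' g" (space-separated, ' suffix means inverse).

  after r: (1 2 4 5)
  after r: (1 4)(2 5)
  after g: (1 4)(2 5 3)

r r g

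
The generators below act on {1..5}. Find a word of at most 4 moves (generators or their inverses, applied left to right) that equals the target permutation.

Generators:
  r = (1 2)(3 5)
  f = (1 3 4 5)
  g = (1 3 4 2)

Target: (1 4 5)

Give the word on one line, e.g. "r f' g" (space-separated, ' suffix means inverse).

  after g: (1 3 4 2)
  after r': (1 5 3 4)
  after f': (1 4 5)

g r' f'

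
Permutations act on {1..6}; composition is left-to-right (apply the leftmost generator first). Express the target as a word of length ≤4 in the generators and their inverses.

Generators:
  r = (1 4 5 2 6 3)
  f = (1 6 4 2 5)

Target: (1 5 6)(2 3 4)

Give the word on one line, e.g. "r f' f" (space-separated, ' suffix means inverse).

  after r: (1 4 5 2 6 3)
  after r: (1 5 6)(2 3 4)

r r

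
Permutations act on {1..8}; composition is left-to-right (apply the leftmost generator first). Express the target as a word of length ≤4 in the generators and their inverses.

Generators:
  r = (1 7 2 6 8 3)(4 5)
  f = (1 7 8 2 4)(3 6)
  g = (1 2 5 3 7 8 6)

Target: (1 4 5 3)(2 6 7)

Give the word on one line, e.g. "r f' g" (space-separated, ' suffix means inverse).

f' g

  after f': (1 4 2 8 7)(3 6)
  after g: (1 4 5 3)(2 6 7)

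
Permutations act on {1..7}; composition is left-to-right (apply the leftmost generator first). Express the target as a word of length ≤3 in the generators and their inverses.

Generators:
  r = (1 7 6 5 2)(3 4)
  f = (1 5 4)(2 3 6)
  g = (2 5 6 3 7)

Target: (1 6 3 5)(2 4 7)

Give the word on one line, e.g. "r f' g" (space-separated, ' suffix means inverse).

  after r: (1 7 6 5 2)(3 4)
  after g: (1 2)(3 4 7)
  after f': (1 6 3 5)(2 4 7)

r g f'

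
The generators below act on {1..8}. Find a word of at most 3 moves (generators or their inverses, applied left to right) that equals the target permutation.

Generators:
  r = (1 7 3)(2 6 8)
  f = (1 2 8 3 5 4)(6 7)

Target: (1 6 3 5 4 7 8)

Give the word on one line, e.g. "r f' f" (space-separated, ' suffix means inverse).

  after f: (1 2 8 3 5 4)(6 7)
  after r: (1 6 3 5 4 7 8)

f r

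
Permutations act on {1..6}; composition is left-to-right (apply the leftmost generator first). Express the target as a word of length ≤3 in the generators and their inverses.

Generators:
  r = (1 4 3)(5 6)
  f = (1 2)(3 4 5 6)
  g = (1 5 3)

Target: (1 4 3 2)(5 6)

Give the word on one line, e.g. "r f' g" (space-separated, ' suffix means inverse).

g f'

  after g: (1 5 3)
  after f': (1 4 3 2)(5 6)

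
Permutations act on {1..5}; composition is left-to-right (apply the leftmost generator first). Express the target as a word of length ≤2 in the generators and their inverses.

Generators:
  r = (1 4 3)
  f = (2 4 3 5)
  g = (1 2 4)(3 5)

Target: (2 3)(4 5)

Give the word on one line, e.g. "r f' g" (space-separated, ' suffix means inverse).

  after f: (2 4 3 5)
  after f: (2 3)(4 5)

f f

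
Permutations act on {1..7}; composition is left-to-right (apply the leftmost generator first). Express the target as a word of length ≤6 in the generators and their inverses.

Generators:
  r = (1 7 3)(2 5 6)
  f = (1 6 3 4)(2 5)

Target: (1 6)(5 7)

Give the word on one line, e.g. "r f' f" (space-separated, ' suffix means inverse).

f r' f r'

  after f: (1 6 3 4)(2 5)
  after r': (1 5 6 7)(3 4)
  after f: (1 2 5 3)(6 7)
  after r': (1 6)(5 7)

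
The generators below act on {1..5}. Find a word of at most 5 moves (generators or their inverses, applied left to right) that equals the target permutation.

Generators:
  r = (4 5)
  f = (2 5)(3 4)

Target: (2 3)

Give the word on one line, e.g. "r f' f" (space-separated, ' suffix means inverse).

  after f: (2 5)(3 4)
  after r: (2 4 3 5)
  after f': (2 3)

f r f'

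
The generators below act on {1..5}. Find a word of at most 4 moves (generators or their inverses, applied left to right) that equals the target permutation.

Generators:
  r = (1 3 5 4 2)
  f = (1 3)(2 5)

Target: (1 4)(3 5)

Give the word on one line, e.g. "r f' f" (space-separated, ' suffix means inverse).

  after f: (1 3)(2 5)
  after r': (2 3)(4 5)
  after r': (1 2)(3 4)
  after r': (1 4)(3 5)

f r' r' r'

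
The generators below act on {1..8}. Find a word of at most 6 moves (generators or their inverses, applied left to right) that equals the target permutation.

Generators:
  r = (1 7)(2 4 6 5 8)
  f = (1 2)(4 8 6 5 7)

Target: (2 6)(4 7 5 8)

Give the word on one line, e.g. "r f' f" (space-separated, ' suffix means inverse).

f r f' r'

  after f: (1 2)(4 8 6 5 7)
  after r: (1 4 2 7 6 8 5)
  after f': (1 7 8 6 4)(2 5)
  after r': (2 6)(4 7 5 8)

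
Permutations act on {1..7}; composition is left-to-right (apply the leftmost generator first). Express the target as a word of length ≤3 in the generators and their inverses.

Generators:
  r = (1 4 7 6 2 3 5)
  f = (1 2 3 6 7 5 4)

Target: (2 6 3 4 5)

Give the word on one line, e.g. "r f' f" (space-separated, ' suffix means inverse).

  after r: (1 4 7 6 2 3 5)
  after f: (2 6 3 4 5)

r f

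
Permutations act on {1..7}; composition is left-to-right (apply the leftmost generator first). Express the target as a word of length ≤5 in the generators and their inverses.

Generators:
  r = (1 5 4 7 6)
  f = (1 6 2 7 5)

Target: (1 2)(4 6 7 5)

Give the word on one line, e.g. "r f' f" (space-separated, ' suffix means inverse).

  after r: (1 5 4 7 6)
  after f': (1 7)(2 6 5 4)
  after f': (1 2)(4 6 7 5)

r f' f'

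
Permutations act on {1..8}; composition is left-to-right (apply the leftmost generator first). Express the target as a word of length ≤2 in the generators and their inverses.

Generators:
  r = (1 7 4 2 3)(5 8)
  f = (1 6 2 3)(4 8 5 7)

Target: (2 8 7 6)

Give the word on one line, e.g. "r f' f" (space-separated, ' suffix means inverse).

  after r': (1 3 2 4 7)(5 8)
  after f: (2 8 7 6)

r' f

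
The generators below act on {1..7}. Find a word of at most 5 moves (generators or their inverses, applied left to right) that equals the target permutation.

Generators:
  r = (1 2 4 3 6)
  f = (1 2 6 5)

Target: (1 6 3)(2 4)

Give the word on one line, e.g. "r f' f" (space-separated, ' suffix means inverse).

f r' f' r' f'

  after f: (1 2 6 5)
  after r': (2 3 4)(5 6)
  after f': (1 5 2 3 4)
  after r': (1 5)(2 4 6 3)
  after f': (1 6 3)(2 4)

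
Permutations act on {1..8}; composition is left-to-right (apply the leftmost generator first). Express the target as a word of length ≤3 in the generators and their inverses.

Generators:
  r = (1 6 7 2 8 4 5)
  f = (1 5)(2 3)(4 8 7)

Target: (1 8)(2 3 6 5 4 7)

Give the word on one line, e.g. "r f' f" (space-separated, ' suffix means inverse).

f r' r'

  after f: (1 5)(2 3)(4 8 7)
  after r': (1 4 2 3 7 8 6)
  after r': (1 8)(2 3 6 5 4 7)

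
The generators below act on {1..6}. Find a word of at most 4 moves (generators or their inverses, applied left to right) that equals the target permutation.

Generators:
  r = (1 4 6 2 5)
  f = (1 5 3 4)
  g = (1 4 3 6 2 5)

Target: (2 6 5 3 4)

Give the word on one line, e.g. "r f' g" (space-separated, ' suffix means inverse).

r f' f' r

  after r: (1 4 6 2 5)
  after f': (1 3 5 4 6 2)
  after f': (1 5 3)(2 4 6)
  after r: (2 6 5 3 4)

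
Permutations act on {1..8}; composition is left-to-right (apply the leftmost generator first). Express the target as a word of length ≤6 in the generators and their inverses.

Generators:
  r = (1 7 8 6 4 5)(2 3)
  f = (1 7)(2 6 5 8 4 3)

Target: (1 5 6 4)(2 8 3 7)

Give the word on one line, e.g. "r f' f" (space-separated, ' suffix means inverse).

f' r' f r f'

  after f': (1 7)(2 3 4 8 5 6)
  after r': (3 6)(4 7 5 8)
  after f: (1 7 8 3 5 4)(2 6)
  after r: (1 8 2 4 7 6 3)
  after f': (1 5 6 4)(2 8 3 7)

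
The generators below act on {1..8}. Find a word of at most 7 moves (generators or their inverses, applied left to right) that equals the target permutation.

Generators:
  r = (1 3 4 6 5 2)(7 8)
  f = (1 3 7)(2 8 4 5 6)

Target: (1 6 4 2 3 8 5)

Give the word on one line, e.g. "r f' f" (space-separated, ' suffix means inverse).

r r f' f' f'

  after r: (1 3 4 6 5 2)(7 8)
  after r: (1 4 5)(2 3 6)
  after f': (1 8 2)(3 5 7)
  after f': (1 2 7)(3 4 8 6 5)
  after f': (1 6 4 2 3 8 5)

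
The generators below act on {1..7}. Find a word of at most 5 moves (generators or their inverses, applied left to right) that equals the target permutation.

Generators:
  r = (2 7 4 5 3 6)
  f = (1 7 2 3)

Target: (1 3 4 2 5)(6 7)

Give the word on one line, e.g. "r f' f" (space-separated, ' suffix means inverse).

  after r: (2 7 4 5 3 6)
  after f: (1 7 4 5)(3 6)
  after r: (1 4 3 2 7 5)
  after r: (1 5)(2 4 6)(3 7)
  after r: (1 3 4 2 5)(6 7)

r f r r r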